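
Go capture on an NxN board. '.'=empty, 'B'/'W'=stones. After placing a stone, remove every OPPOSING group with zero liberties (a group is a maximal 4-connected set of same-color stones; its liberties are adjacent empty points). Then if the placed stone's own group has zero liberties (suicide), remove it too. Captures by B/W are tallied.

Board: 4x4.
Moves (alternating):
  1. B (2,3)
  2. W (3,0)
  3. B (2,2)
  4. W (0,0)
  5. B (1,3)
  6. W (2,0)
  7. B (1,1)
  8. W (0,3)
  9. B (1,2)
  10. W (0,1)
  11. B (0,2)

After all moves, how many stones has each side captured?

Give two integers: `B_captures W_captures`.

Answer: 1 0

Derivation:
Move 1: B@(2,3) -> caps B=0 W=0
Move 2: W@(3,0) -> caps B=0 W=0
Move 3: B@(2,2) -> caps B=0 W=0
Move 4: W@(0,0) -> caps B=0 W=0
Move 5: B@(1,3) -> caps B=0 W=0
Move 6: W@(2,0) -> caps B=0 W=0
Move 7: B@(1,1) -> caps B=0 W=0
Move 8: W@(0,3) -> caps B=0 W=0
Move 9: B@(1,2) -> caps B=0 W=0
Move 10: W@(0,1) -> caps B=0 W=0
Move 11: B@(0,2) -> caps B=1 W=0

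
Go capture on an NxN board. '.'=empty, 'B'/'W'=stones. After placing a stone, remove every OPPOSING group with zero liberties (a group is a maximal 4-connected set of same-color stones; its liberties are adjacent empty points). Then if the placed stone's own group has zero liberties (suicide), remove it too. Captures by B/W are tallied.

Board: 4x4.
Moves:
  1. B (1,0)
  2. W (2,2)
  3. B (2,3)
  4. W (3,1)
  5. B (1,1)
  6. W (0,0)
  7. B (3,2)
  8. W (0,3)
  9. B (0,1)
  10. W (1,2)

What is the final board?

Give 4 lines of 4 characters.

Move 1: B@(1,0) -> caps B=0 W=0
Move 2: W@(2,2) -> caps B=0 W=0
Move 3: B@(2,3) -> caps B=0 W=0
Move 4: W@(3,1) -> caps B=0 W=0
Move 5: B@(1,1) -> caps B=0 W=0
Move 6: W@(0,0) -> caps B=0 W=0
Move 7: B@(3,2) -> caps B=0 W=0
Move 8: W@(0,3) -> caps B=0 W=0
Move 9: B@(0,1) -> caps B=1 W=0
Move 10: W@(1,2) -> caps B=1 W=0

Answer: .B.W
BBW.
..WB
.WB.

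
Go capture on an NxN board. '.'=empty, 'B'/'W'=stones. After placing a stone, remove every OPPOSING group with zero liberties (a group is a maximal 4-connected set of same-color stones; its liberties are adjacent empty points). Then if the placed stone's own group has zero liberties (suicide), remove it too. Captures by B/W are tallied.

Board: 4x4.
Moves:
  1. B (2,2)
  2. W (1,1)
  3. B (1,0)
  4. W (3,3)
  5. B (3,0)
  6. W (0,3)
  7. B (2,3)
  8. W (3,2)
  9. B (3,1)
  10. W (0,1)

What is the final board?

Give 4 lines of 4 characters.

Move 1: B@(2,2) -> caps B=0 W=0
Move 2: W@(1,1) -> caps B=0 W=0
Move 3: B@(1,0) -> caps B=0 W=0
Move 4: W@(3,3) -> caps B=0 W=0
Move 5: B@(3,0) -> caps B=0 W=0
Move 6: W@(0,3) -> caps B=0 W=0
Move 7: B@(2,3) -> caps B=0 W=0
Move 8: W@(3,2) -> caps B=0 W=0
Move 9: B@(3,1) -> caps B=2 W=0
Move 10: W@(0,1) -> caps B=2 W=0

Answer: .W.W
BW..
..BB
BB..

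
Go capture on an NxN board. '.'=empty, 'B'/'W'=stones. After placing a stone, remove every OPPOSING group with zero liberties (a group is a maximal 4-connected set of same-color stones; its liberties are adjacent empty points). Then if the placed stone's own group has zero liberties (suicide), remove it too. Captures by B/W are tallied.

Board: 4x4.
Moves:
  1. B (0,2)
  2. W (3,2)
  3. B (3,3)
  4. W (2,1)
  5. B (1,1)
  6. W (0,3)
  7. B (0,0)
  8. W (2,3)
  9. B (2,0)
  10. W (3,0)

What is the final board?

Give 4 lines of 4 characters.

Answer: B.BW
.B..
BW.W
W.W.

Derivation:
Move 1: B@(0,2) -> caps B=0 W=0
Move 2: W@(3,2) -> caps B=0 W=0
Move 3: B@(3,3) -> caps B=0 W=0
Move 4: W@(2,1) -> caps B=0 W=0
Move 5: B@(1,1) -> caps B=0 W=0
Move 6: W@(0,3) -> caps B=0 W=0
Move 7: B@(0,0) -> caps B=0 W=0
Move 8: W@(2,3) -> caps B=0 W=1
Move 9: B@(2,0) -> caps B=0 W=1
Move 10: W@(3,0) -> caps B=0 W=1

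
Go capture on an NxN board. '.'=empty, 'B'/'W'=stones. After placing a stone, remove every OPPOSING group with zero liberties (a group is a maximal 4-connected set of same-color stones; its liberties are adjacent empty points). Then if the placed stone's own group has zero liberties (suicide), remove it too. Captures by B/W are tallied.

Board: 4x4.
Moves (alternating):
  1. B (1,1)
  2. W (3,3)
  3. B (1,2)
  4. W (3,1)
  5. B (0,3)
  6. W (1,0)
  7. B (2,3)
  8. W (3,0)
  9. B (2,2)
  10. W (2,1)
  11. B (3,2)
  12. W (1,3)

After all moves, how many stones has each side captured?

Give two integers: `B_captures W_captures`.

Answer: 1 0

Derivation:
Move 1: B@(1,1) -> caps B=0 W=0
Move 2: W@(3,3) -> caps B=0 W=0
Move 3: B@(1,2) -> caps B=0 W=0
Move 4: W@(3,1) -> caps B=0 W=0
Move 5: B@(0,3) -> caps B=0 W=0
Move 6: W@(1,0) -> caps B=0 W=0
Move 7: B@(2,3) -> caps B=0 W=0
Move 8: W@(3,0) -> caps B=0 W=0
Move 9: B@(2,2) -> caps B=0 W=0
Move 10: W@(2,1) -> caps B=0 W=0
Move 11: B@(3,2) -> caps B=1 W=0
Move 12: W@(1,3) -> caps B=1 W=0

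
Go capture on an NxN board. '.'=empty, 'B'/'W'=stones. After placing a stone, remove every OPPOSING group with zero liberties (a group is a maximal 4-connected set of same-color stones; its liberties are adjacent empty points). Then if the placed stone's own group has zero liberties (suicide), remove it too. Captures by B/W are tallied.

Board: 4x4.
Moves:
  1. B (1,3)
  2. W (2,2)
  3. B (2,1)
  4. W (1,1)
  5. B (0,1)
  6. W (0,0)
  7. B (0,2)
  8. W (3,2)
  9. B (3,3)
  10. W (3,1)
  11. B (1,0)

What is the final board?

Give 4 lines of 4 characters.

Answer: .BB.
BW.B
.BW.
.WWB

Derivation:
Move 1: B@(1,3) -> caps B=0 W=0
Move 2: W@(2,2) -> caps B=0 W=0
Move 3: B@(2,1) -> caps B=0 W=0
Move 4: W@(1,1) -> caps B=0 W=0
Move 5: B@(0,1) -> caps B=0 W=0
Move 6: W@(0,0) -> caps B=0 W=0
Move 7: B@(0,2) -> caps B=0 W=0
Move 8: W@(3,2) -> caps B=0 W=0
Move 9: B@(3,3) -> caps B=0 W=0
Move 10: W@(3,1) -> caps B=0 W=0
Move 11: B@(1,0) -> caps B=1 W=0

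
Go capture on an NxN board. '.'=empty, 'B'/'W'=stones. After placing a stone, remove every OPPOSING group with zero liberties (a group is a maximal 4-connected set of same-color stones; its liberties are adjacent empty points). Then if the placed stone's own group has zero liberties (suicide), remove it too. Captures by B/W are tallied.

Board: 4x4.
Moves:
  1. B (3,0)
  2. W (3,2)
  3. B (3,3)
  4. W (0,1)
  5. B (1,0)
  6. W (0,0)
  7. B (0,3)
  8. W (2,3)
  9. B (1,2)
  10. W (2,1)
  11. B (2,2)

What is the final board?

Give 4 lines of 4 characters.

Move 1: B@(3,0) -> caps B=0 W=0
Move 2: W@(3,2) -> caps B=0 W=0
Move 3: B@(3,3) -> caps B=0 W=0
Move 4: W@(0,1) -> caps B=0 W=0
Move 5: B@(1,0) -> caps B=0 W=0
Move 6: W@(0,0) -> caps B=0 W=0
Move 7: B@(0,3) -> caps B=0 W=0
Move 8: W@(2,3) -> caps B=0 W=1
Move 9: B@(1,2) -> caps B=0 W=1
Move 10: W@(2,1) -> caps B=0 W=1
Move 11: B@(2,2) -> caps B=0 W=1

Answer: WW.B
B.B.
.WBW
B.W.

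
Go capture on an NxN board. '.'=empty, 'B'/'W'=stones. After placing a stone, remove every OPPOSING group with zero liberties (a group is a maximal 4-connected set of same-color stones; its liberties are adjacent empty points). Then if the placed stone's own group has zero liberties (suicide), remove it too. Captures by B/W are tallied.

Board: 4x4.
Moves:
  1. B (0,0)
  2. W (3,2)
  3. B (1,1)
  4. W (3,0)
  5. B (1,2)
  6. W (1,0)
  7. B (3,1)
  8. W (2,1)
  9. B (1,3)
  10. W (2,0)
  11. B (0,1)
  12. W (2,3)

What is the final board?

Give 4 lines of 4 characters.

Move 1: B@(0,0) -> caps B=0 W=0
Move 2: W@(3,2) -> caps B=0 W=0
Move 3: B@(1,1) -> caps B=0 W=0
Move 4: W@(3,0) -> caps B=0 W=0
Move 5: B@(1,2) -> caps B=0 W=0
Move 6: W@(1,0) -> caps B=0 W=0
Move 7: B@(3,1) -> caps B=0 W=0
Move 8: W@(2,1) -> caps B=0 W=1
Move 9: B@(1,3) -> caps B=0 W=1
Move 10: W@(2,0) -> caps B=0 W=1
Move 11: B@(0,1) -> caps B=0 W=1
Move 12: W@(2,3) -> caps B=0 W=1

Answer: BB..
WBBB
WW.W
W.W.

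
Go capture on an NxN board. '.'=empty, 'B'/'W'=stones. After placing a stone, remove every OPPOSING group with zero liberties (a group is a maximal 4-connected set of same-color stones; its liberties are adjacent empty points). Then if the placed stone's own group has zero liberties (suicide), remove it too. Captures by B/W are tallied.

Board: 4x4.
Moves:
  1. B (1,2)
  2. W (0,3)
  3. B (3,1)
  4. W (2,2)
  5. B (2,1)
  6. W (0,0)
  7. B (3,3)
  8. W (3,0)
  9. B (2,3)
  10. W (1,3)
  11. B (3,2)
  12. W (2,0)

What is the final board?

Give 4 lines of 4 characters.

Move 1: B@(1,2) -> caps B=0 W=0
Move 2: W@(0,3) -> caps B=0 W=0
Move 3: B@(3,1) -> caps B=0 W=0
Move 4: W@(2,2) -> caps B=0 W=0
Move 5: B@(2,1) -> caps B=0 W=0
Move 6: W@(0,0) -> caps B=0 W=0
Move 7: B@(3,3) -> caps B=0 W=0
Move 8: W@(3,0) -> caps B=0 W=0
Move 9: B@(2,3) -> caps B=0 W=0
Move 10: W@(1,3) -> caps B=0 W=0
Move 11: B@(3,2) -> caps B=1 W=0
Move 12: W@(2,0) -> caps B=1 W=0

Answer: W..W
..BW
WB.B
WBBB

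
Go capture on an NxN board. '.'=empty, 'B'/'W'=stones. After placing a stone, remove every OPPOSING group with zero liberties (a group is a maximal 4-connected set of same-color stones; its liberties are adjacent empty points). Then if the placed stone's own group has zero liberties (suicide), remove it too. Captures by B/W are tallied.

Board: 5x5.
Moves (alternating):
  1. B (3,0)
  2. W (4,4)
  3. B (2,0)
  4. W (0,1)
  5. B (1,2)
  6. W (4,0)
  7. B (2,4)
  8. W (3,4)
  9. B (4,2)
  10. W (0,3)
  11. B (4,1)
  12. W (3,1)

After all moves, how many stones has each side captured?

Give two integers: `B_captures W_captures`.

Answer: 1 0

Derivation:
Move 1: B@(3,0) -> caps B=0 W=0
Move 2: W@(4,4) -> caps B=0 W=0
Move 3: B@(2,0) -> caps B=0 W=0
Move 4: W@(0,1) -> caps B=0 W=0
Move 5: B@(1,2) -> caps B=0 W=0
Move 6: W@(4,0) -> caps B=0 W=0
Move 7: B@(2,4) -> caps B=0 W=0
Move 8: W@(3,4) -> caps B=0 W=0
Move 9: B@(4,2) -> caps B=0 W=0
Move 10: W@(0,3) -> caps B=0 W=0
Move 11: B@(4,1) -> caps B=1 W=0
Move 12: W@(3,1) -> caps B=1 W=0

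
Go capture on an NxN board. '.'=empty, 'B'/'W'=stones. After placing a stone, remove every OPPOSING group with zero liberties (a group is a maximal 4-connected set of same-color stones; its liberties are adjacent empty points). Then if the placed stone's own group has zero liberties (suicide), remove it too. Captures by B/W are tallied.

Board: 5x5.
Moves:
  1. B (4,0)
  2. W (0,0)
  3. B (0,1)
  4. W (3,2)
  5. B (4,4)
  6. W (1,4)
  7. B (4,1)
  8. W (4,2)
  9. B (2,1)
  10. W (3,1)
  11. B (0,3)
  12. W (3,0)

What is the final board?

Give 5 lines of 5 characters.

Move 1: B@(4,0) -> caps B=0 W=0
Move 2: W@(0,0) -> caps B=0 W=0
Move 3: B@(0,1) -> caps B=0 W=0
Move 4: W@(3,2) -> caps B=0 W=0
Move 5: B@(4,4) -> caps B=0 W=0
Move 6: W@(1,4) -> caps B=0 W=0
Move 7: B@(4,1) -> caps B=0 W=0
Move 8: W@(4,2) -> caps B=0 W=0
Move 9: B@(2,1) -> caps B=0 W=0
Move 10: W@(3,1) -> caps B=0 W=0
Move 11: B@(0,3) -> caps B=0 W=0
Move 12: W@(3,0) -> caps B=0 W=2

Answer: WB.B.
....W
.B...
WWW..
..W.B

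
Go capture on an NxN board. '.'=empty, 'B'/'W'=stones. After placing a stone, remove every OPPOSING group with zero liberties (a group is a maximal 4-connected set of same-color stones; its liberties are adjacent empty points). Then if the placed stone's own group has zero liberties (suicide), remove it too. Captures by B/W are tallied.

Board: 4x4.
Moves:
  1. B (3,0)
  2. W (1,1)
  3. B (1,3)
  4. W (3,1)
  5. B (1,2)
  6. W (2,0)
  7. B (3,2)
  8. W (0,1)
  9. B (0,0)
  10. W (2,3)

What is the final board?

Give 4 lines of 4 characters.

Move 1: B@(3,0) -> caps B=0 W=0
Move 2: W@(1,1) -> caps B=0 W=0
Move 3: B@(1,3) -> caps B=0 W=0
Move 4: W@(3,1) -> caps B=0 W=0
Move 5: B@(1,2) -> caps B=0 W=0
Move 6: W@(2,0) -> caps B=0 W=1
Move 7: B@(3,2) -> caps B=0 W=1
Move 8: W@(0,1) -> caps B=0 W=1
Move 9: B@(0,0) -> caps B=0 W=1
Move 10: W@(2,3) -> caps B=0 W=1

Answer: BW..
.WBB
W..W
.WB.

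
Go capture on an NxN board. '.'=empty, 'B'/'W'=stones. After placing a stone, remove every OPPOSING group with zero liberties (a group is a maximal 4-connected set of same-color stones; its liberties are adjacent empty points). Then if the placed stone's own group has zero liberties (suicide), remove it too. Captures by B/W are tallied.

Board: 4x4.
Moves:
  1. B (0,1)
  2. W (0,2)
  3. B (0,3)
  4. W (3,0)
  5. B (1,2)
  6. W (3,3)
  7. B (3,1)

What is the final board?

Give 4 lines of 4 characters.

Move 1: B@(0,1) -> caps B=0 W=0
Move 2: W@(0,2) -> caps B=0 W=0
Move 3: B@(0,3) -> caps B=0 W=0
Move 4: W@(3,0) -> caps B=0 W=0
Move 5: B@(1,2) -> caps B=1 W=0
Move 6: W@(3,3) -> caps B=1 W=0
Move 7: B@(3,1) -> caps B=1 W=0

Answer: .B.B
..B.
....
WB.W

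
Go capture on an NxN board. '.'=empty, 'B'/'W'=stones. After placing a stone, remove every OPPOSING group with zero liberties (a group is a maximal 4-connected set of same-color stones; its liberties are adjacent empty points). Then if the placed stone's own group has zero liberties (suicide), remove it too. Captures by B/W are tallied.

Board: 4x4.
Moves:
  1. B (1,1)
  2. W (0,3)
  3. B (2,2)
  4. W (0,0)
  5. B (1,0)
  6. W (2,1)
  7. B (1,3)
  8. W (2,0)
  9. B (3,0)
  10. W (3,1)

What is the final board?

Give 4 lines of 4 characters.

Answer: W..W
BB.B
WWB.
.W..

Derivation:
Move 1: B@(1,1) -> caps B=0 W=0
Move 2: W@(0,3) -> caps B=0 W=0
Move 3: B@(2,2) -> caps B=0 W=0
Move 4: W@(0,0) -> caps B=0 W=0
Move 5: B@(1,0) -> caps B=0 W=0
Move 6: W@(2,1) -> caps B=0 W=0
Move 7: B@(1,3) -> caps B=0 W=0
Move 8: W@(2,0) -> caps B=0 W=0
Move 9: B@(3,0) -> caps B=0 W=0
Move 10: W@(3,1) -> caps B=0 W=1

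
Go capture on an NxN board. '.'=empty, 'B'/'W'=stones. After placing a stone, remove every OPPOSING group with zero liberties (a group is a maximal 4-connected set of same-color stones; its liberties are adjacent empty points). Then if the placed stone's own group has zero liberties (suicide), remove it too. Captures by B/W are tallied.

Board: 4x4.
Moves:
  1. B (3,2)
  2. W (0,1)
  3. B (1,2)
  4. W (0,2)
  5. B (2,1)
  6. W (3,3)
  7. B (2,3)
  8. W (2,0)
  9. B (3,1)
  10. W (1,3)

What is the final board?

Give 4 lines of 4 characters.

Move 1: B@(3,2) -> caps B=0 W=0
Move 2: W@(0,1) -> caps B=0 W=0
Move 3: B@(1,2) -> caps B=0 W=0
Move 4: W@(0,2) -> caps B=0 W=0
Move 5: B@(2,1) -> caps B=0 W=0
Move 6: W@(3,3) -> caps B=0 W=0
Move 7: B@(2,3) -> caps B=1 W=0
Move 8: W@(2,0) -> caps B=1 W=0
Move 9: B@(3,1) -> caps B=1 W=0
Move 10: W@(1,3) -> caps B=1 W=0

Answer: .WW.
..BW
WB.B
.BB.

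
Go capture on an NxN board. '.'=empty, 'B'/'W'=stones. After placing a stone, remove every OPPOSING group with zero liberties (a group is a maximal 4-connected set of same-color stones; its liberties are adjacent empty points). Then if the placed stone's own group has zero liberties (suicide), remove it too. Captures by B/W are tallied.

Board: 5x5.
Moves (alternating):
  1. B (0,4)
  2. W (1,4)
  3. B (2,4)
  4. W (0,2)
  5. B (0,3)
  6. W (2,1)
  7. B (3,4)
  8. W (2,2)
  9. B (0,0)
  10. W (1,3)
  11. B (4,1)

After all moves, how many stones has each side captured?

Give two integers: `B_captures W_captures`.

Move 1: B@(0,4) -> caps B=0 W=0
Move 2: W@(1,4) -> caps B=0 W=0
Move 3: B@(2,4) -> caps B=0 W=0
Move 4: W@(0,2) -> caps B=0 W=0
Move 5: B@(0,3) -> caps B=0 W=0
Move 6: W@(2,1) -> caps B=0 W=0
Move 7: B@(3,4) -> caps B=0 W=0
Move 8: W@(2,2) -> caps B=0 W=0
Move 9: B@(0,0) -> caps B=0 W=0
Move 10: W@(1,3) -> caps B=0 W=2
Move 11: B@(4,1) -> caps B=0 W=2

Answer: 0 2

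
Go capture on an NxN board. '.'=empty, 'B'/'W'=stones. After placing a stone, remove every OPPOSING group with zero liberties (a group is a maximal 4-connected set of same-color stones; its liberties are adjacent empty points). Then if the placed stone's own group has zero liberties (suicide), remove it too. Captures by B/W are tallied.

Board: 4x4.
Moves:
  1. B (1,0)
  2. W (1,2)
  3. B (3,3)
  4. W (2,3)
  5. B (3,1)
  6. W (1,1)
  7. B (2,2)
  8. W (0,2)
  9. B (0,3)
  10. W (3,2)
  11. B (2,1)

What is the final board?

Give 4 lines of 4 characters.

Answer: ..WB
BWW.
.BBW
.BW.

Derivation:
Move 1: B@(1,0) -> caps B=0 W=0
Move 2: W@(1,2) -> caps B=0 W=0
Move 3: B@(3,3) -> caps B=0 W=0
Move 4: W@(2,3) -> caps B=0 W=0
Move 5: B@(3,1) -> caps B=0 W=0
Move 6: W@(1,1) -> caps B=0 W=0
Move 7: B@(2,2) -> caps B=0 W=0
Move 8: W@(0,2) -> caps B=0 W=0
Move 9: B@(0,3) -> caps B=0 W=0
Move 10: W@(3,2) -> caps B=0 W=1
Move 11: B@(2,1) -> caps B=0 W=1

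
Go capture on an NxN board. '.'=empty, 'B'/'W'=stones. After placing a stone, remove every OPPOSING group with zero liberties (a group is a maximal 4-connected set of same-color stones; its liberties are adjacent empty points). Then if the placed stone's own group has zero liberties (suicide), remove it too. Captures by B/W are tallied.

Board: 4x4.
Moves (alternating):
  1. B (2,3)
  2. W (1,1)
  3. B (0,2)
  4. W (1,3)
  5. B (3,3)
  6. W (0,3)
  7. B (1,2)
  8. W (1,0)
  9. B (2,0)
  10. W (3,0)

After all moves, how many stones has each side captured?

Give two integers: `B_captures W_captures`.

Answer: 2 0

Derivation:
Move 1: B@(2,3) -> caps B=0 W=0
Move 2: W@(1,1) -> caps B=0 W=0
Move 3: B@(0,2) -> caps B=0 W=0
Move 4: W@(1,3) -> caps B=0 W=0
Move 5: B@(3,3) -> caps B=0 W=0
Move 6: W@(0,3) -> caps B=0 W=0
Move 7: B@(1,2) -> caps B=2 W=0
Move 8: W@(1,0) -> caps B=2 W=0
Move 9: B@(2,0) -> caps B=2 W=0
Move 10: W@(3,0) -> caps B=2 W=0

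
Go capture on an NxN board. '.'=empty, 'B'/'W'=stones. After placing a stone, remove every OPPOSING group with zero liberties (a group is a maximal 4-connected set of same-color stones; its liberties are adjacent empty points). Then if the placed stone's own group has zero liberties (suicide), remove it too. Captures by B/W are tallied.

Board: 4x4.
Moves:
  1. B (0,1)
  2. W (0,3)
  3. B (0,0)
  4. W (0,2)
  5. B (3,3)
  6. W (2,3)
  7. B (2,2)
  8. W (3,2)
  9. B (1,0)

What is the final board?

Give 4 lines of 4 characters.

Move 1: B@(0,1) -> caps B=0 W=0
Move 2: W@(0,3) -> caps B=0 W=0
Move 3: B@(0,0) -> caps B=0 W=0
Move 4: W@(0,2) -> caps B=0 W=0
Move 5: B@(3,3) -> caps B=0 W=0
Move 6: W@(2,3) -> caps B=0 W=0
Move 7: B@(2,2) -> caps B=0 W=0
Move 8: W@(3,2) -> caps B=0 W=1
Move 9: B@(1,0) -> caps B=0 W=1

Answer: BBWW
B...
..BW
..W.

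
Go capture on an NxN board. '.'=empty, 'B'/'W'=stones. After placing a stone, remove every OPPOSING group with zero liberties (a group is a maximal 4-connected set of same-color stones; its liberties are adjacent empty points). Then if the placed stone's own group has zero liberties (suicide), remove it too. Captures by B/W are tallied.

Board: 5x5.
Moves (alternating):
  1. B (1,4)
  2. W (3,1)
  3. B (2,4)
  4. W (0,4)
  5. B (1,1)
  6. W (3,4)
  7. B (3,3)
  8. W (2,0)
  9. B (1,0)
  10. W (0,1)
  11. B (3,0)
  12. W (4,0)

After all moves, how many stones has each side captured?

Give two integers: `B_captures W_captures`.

Move 1: B@(1,4) -> caps B=0 W=0
Move 2: W@(3,1) -> caps B=0 W=0
Move 3: B@(2,4) -> caps B=0 W=0
Move 4: W@(0,4) -> caps B=0 W=0
Move 5: B@(1,1) -> caps B=0 W=0
Move 6: W@(3,4) -> caps B=0 W=0
Move 7: B@(3,3) -> caps B=0 W=0
Move 8: W@(2,0) -> caps B=0 W=0
Move 9: B@(1,0) -> caps B=0 W=0
Move 10: W@(0,1) -> caps B=0 W=0
Move 11: B@(3,0) -> caps B=0 W=0
Move 12: W@(4,0) -> caps B=0 W=1

Answer: 0 1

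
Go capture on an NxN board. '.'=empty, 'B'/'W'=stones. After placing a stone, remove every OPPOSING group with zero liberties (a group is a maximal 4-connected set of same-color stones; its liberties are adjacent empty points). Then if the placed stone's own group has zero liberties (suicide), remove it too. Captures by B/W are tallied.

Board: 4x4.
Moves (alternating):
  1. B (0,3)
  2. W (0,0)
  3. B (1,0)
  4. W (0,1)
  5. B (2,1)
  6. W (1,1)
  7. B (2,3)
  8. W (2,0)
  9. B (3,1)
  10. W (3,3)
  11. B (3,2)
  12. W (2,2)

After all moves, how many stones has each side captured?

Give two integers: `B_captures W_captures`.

Answer: 1 1

Derivation:
Move 1: B@(0,3) -> caps B=0 W=0
Move 2: W@(0,0) -> caps B=0 W=0
Move 3: B@(1,0) -> caps B=0 W=0
Move 4: W@(0,1) -> caps B=0 W=0
Move 5: B@(2,1) -> caps B=0 W=0
Move 6: W@(1,1) -> caps B=0 W=0
Move 7: B@(2,3) -> caps B=0 W=0
Move 8: W@(2,0) -> caps B=0 W=1
Move 9: B@(3,1) -> caps B=0 W=1
Move 10: W@(3,3) -> caps B=0 W=1
Move 11: B@(3,2) -> caps B=1 W=1
Move 12: W@(2,2) -> caps B=1 W=1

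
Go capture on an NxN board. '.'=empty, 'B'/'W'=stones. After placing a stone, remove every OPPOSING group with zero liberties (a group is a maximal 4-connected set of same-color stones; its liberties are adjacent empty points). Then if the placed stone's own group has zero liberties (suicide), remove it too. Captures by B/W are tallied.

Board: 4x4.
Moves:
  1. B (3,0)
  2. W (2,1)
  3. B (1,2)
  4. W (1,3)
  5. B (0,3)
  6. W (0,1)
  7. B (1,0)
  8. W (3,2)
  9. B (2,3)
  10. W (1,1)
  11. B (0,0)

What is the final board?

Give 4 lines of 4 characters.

Answer: BW.B
BWB.
.W.B
B.W.

Derivation:
Move 1: B@(3,0) -> caps B=0 W=0
Move 2: W@(2,1) -> caps B=0 W=0
Move 3: B@(1,2) -> caps B=0 W=0
Move 4: W@(1,3) -> caps B=0 W=0
Move 5: B@(0,3) -> caps B=0 W=0
Move 6: W@(0,1) -> caps B=0 W=0
Move 7: B@(1,0) -> caps B=0 W=0
Move 8: W@(3,2) -> caps B=0 W=0
Move 9: B@(2,3) -> caps B=1 W=0
Move 10: W@(1,1) -> caps B=1 W=0
Move 11: B@(0,0) -> caps B=1 W=0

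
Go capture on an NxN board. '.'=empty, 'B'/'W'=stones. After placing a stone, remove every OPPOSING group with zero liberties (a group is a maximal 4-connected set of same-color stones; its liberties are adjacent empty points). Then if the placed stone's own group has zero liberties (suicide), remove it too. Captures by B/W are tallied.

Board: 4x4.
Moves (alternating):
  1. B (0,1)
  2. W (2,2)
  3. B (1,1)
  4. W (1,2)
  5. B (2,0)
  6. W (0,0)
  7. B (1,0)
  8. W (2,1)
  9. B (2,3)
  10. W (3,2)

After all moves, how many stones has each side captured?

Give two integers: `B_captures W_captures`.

Answer: 1 0

Derivation:
Move 1: B@(0,1) -> caps B=0 W=0
Move 2: W@(2,2) -> caps B=0 W=0
Move 3: B@(1,1) -> caps B=0 W=0
Move 4: W@(1,2) -> caps B=0 W=0
Move 5: B@(2,0) -> caps B=0 W=0
Move 6: W@(0,0) -> caps B=0 W=0
Move 7: B@(1,0) -> caps B=1 W=0
Move 8: W@(2,1) -> caps B=1 W=0
Move 9: B@(2,3) -> caps B=1 W=0
Move 10: W@(3,2) -> caps B=1 W=0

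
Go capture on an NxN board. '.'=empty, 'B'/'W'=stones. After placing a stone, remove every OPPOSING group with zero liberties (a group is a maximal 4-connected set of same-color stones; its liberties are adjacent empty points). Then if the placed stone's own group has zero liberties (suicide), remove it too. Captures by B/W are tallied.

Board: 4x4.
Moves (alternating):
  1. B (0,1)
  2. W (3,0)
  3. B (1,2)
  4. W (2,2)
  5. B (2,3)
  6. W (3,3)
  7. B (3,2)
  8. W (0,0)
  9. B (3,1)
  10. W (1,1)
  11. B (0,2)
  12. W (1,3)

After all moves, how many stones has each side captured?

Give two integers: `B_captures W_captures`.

Answer: 1 0

Derivation:
Move 1: B@(0,1) -> caps B=0 W=0
Move 2: W@(3,0) -> caps B=0 W=0
Move 3: B@(1,2) -> caps B=0 W=0
Move 4: W@(2,2) -> caps B=0 W=0
Move 5: B@(2,3) -> caps B=0 W=0
Move 6: W@(3,3) -> caps B=0 W=0
Move 7: B@(3,2) -> caps B=1 W=0
Move 8: W@(0,0) -> caps B=1 W=0
Move 9: B@(3,1) -> caps B=1 W=0
Move 10: W@(1,1) -> caps B=1 W=0
Move 11: B@(0,2) -> caps B=1 W=0
Move 12: W@(1,3) -> caps B=1 W=0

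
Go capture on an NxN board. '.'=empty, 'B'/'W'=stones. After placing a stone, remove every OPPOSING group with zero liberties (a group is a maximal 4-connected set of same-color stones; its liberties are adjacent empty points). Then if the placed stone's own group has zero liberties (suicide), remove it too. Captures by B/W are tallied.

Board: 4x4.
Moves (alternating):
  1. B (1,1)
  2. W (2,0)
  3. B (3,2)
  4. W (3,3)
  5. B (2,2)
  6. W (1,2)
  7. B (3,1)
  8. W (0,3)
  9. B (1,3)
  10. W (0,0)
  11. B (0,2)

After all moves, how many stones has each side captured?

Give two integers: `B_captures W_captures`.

Move 1: B@(1,1) -> caps B=0 W=0
Move 2: W@(2,0) -> caps B=0 W=0
Move 3: B@(3,2) -> caps B=0 W=0
Move 4: W@(3,3) -> caps B=0 W=0
Move 5: B@(2,2) -> caps B=0 W=0
Move 6: W@(1,2) -> caps B=0 W=0
Move 7: B@(3,1) -> caps B=0 W=0
Move 8: W@(0,3) -> caps B=0 W=0
Move 9: B@(1,3) -> caps B=0 W=0
Move 10: W@(0,0) -> caps B=0 W=0
Move 11: B@(0,2) -> caps B=2 W=0

Answer: 2 0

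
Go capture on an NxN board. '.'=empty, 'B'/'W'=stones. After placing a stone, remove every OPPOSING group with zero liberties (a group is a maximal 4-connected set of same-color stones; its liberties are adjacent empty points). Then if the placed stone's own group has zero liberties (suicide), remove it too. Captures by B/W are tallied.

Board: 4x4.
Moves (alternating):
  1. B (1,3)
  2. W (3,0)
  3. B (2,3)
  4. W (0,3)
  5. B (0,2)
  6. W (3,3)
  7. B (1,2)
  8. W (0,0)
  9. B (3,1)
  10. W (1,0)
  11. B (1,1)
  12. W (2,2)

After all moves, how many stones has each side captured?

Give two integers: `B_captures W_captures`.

Answer: 1 0

Derivation:
Move 1: B@(1,3) -> caps B=0 W=0
Move 2: W@(3,0) -> caps B=0 W=0
Move 3: B@(2,3) -> caps B=0 W=0
Move 4: W@(0,3) -> caps B=0 W=0
Move 5: B@(0,2) -> caps B=1 W=0
Move 6: W@(3,3) -> caps B=1 W=0
Move 7: B@(1,2) -> caps B=1 W=0
Move 8: W@(0,0) -> caps B=1 W=0
Move 9: B@(3,1) -> caps B=1 W=0
Move 10: W@(1,0) -> caps B=1 W=0
Move 11: B@(1,1) -> caps B=1 W=0
Move 12: W@(2,2) -> caps B=1 W=0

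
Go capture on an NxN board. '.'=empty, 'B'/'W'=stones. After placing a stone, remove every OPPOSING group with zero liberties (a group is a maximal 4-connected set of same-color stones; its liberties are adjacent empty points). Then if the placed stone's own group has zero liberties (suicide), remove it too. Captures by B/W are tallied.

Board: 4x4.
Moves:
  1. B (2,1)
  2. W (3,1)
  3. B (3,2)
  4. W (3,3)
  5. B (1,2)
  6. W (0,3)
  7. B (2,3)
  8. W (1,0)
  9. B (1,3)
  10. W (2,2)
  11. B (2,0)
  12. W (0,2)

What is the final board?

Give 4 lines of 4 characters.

Answer: ..WW
W.BB
BB.B
.WB.

Derivation:
Move 1: B@(2,1) -> caps B=0 W=0
Move 2: W@(3,1) -> caps B=0 W=0
Move 3: B@(3,2) -> caps B=0 W=0
Move 4: W@(3,3) -> caps B=0 W=0
Move 5: B@(1,2) -> caps B=0 W=0
Move 6: W@(0,3) -> caps B=0 W=0
Move 7: B@(2,3) -> caps B=1 W=0
Move 8: W@(1,0) -> caps B=1 W=0
Move 9: B@(1,3) -> caps B=1 W=0
Move 10: W@(2,2) -> caps B=1 W=0
Move 11: B@(2,0) -> caps B=1 W=0
Move 12: W@(0,2) -> caps B=1 W=0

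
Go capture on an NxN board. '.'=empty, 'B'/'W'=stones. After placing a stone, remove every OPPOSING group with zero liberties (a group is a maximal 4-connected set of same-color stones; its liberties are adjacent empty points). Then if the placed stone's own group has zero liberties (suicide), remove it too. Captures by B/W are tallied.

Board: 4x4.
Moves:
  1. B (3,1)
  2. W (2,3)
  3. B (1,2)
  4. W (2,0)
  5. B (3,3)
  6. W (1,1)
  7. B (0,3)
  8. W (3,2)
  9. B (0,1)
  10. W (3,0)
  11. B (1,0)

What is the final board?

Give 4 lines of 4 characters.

Answer: .B.B
BWB.
W..W
WBW.

Derivation:
Move 1: B@(3,1) -> caps B=0 W=0
Move 2: W@(2,3) -> caps B=0 W=0
Move 3: B@(1,2) -> caps B=0 W=0
Move 4: W@(2,0) -> caps B=0 W=0
Move 5: B@(3,3) -> caps B=0 W=0
Move 6: W@(1,1) -> caps B=0 W=0
Move 7: B@(0,3) -> caps B=0 W=0
Move 8: W@(3,2) -> caps B=0 W=1
Move 9: B@(0,1) -> caps B=0 W=1
Move 10: W@(3,0) -> caps B=0 W=1
Move 11: B@(1,0) -> caps B=0 W=1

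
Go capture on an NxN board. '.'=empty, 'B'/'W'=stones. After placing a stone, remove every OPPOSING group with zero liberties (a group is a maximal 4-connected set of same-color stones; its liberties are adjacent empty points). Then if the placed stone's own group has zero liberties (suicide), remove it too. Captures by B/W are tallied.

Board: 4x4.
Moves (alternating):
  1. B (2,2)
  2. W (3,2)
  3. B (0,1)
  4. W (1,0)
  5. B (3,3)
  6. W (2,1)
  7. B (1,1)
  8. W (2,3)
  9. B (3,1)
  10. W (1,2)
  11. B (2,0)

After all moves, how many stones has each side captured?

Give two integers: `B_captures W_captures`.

Answer: 0 2

Derivation:
Move 1: B@(2,2) -> caps B=0 W=0
Move 2: W@(3,2) -> caps B=0 W=0
Move 3: B@(0,1) -> caps B=0 W=0
Move 4: W@(1,0) -> caps B=0 W=0
Move 5: B@(3,3) -> caps B=0 W=0
Move 6: W@(2,1) -> caps B=0 W=0
Move 7: B@(1,1) -> caps B=0 W=0
Move 8: W@(2,3) -> caps B=0 W=1
Move 9: B@(3,1) -> caps B=0 W=1
Move 10: W@(1,2) -> caps B=0 W=2
Move 11: B@(2,0) -> caps B=0 W=2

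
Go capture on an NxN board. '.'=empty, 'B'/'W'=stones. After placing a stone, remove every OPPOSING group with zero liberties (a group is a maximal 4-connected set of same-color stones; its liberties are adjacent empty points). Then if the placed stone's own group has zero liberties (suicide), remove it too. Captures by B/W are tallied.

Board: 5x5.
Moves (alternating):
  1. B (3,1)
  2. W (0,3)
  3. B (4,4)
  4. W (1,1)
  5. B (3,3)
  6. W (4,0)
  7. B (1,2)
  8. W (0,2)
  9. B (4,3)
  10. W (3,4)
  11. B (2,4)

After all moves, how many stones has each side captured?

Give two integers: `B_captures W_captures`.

Move 1: B@(3,1) -> caps B=0 W=0
Move 2: W@(0,3) -> caps B=0 W=0
Move 3: B@(4,4) -> caps B=0 W=0
Move 4: W@(1,1) -> caps B=0 W=0
Move 5: B@(3,3) -> caps B=0 W=0
Move 6: W@(4,0) -> caps B=0 W=0
Move 7: B@(1,2) -> caps B=0 W=0
Move 8: W@(0,2) -> caps B=0 W=0
Move 9: B@(4,3) -> caps B=0 W=0
Move 10: W@(3,4) -> caps B=0 W=0
Move 11: B@(2,4) -> caps B=1 W=0

Answer: 1 0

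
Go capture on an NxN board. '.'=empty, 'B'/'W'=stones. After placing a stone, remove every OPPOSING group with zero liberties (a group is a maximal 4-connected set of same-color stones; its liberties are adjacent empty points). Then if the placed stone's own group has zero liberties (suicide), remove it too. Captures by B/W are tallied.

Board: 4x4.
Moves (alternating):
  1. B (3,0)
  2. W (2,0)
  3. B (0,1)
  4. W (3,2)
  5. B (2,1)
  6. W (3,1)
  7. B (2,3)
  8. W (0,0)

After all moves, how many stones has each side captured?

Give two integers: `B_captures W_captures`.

Answer: 0 1

Derivation:
Move 1: B@(3,0) -> caps B=0 W=0
Move 2: W@(2,0) -> caps B=0 W=0
Move 3: B@(0,1) -> caps B=0 W=0
Move 4: W@(3,2) -> caps B=0 W=0
Move 5: B@(2,1) -> caps B=0 W=0
Move 6: W@(3,1) -> caps B=0 W=1
Move 7: B@(2,3) -> caps B=0 W=1
Move 8: W@(0,0) -> caps B=0 W=1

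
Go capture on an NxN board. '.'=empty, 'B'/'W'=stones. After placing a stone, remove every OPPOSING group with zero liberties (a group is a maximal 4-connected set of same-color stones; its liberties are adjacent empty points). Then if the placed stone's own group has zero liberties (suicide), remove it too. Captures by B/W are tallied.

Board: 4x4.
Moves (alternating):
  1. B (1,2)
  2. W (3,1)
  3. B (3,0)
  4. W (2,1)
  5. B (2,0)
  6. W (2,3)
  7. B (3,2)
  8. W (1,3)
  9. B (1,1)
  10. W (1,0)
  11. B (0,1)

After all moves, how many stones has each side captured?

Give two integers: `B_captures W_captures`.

Move 1: B@(1,2) -> caps B=0 W=0
Move 2: W@(3,1) -> caps B=0 W=0
Move 3: B@(3,0) -> caps B=0 W=0
Move 4: W@(2,1) -> caps B=0 W=0
Move 5: B@(2,0) -> caps B=0 W=0
Move 6: W@(2,3) -> caps B=0 W=0
Move 7: B@(3,2) -> caps B=0 W=0
Move 8: W@(1,3) -> caps B=0 W=0
Move 9: B@(1,1) -> caps B=0 W=0
Move 10: W@(1,0) -> caps B=0 W=2
Move 11: B@(0,1) -> caps B=0 W=2

Answer: 0 2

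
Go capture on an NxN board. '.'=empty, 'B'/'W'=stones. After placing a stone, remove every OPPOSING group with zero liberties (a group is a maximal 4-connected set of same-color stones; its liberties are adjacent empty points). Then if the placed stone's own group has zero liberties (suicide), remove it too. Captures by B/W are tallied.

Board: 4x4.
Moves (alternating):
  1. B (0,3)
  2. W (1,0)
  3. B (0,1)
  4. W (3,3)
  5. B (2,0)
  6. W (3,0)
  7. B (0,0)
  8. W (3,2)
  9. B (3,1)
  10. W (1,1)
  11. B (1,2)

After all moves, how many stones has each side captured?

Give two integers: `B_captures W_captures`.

Move 1: B@(0,3) -> caps B=0 W=0
Move 2: W@(1,0) -> caps B=0 W=0
Move 3: B@(0,1) -> caps B=0 W=0
Move 4: W@(3,3) -> caps B=0 W=0
Move 5: B@(2,0) -> caps B=0 W=0
Move 6: W@(3,0) -> caps B=0 W=0
Move 7: B@(0,0) -> caps B=0 W=0
Move 8: W@(3,2) -> caps B=0 W=0
Move 9: B@(3,1) -> caps B=1 W=0
Move 10: W@(1,1) -> caps B=1 W=0
Move 11: B@(1,2) -> caps B=1 W=0

Answer: 1 0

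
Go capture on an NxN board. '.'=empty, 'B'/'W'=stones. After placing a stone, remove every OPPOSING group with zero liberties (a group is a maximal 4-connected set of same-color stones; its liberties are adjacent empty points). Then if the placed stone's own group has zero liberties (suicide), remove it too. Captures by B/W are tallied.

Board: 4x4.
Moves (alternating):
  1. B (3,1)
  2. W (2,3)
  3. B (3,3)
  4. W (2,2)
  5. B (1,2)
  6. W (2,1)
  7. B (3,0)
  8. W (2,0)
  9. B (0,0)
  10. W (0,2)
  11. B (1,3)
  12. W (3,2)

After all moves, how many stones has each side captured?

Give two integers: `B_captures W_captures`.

Answer: 0 3

Derivation:
Move 1: B@(3,1) -> caps B=0 W=0
Move 2: W@(2,3) -> caps B=0 W=0
Move 3: B@(3,3) -> caps B=0 W=0
Move 4: W@(2,2) -> caps B=0 W=0
Move 5: B@(1,2) -> caps B=0 W=0
Move 6: W@(2,1) -> caps B=0 W=0
Move 7: B@(3,0) -> caps B=0 W=0
Move 8: W@(2,0) -> caps B=0 W=0
Move 9: B@(0,0) -> caps B=0 W=0
Move 10: W@(0,2) -> caps B=0 W=0
Move 11: B@(1,3) -> caps B=0 W=0
Move 12: W@(3,2) -> caps B=0 W=3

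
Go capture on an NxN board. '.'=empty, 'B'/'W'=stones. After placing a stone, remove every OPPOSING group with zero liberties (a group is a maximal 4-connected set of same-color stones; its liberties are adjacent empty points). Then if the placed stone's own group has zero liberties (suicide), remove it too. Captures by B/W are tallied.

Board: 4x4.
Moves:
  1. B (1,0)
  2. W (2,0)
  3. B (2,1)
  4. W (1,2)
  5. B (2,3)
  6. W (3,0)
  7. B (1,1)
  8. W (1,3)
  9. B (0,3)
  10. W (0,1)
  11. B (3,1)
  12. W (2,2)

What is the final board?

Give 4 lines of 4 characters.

Move 1: B@(1,0) -> caps B=0 W=0
Move 2: W@(2,0) -> caps B=0 W=0
Move 3: B@(2,1) -> caps B=0 W=0
Move 4: W@(1,2) -> caps B=0 W=0
Move 5: B@(2,3) -> caps B=0 W=0
Move 6: W@(3,0) -> caps B=0 W=0
Move 7: B@(1,1) -> caps B=0 W=0
Move 8: W@(1,3) -> caps B=0 W=0
Move 9: B@(0,3) -> caps B=0 W=0
Move 10: W@(0,1) -> caps B=0 W=0
Move 11: B@(3,1) -> caps B=2 W=0
Move 12: W@(2,2) -> caps B=2 W=0

Answer: .W.B
BBWW
.BWB
.B..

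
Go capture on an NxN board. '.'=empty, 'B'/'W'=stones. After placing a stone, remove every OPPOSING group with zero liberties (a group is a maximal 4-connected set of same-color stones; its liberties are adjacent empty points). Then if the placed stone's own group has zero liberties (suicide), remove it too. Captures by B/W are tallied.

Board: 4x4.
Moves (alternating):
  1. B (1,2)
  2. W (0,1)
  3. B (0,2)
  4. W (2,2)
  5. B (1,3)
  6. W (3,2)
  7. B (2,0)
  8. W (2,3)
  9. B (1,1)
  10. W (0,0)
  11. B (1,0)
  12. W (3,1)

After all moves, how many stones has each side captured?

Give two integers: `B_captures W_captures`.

Move 1: B@(1,2) -> caps B=0 W=0
Move 2: W@(0,1) -> caps B=0 W=0
Move 3: B@(0,2) -> caps B=0 W=0
Move 4: W@(2,2) -> caps B=0 W=0
Move 5: B@(1,3) -> caps B=0 W=0
Move 6: W@(3,2) -> caps B=0 W=0
Move 7: B@(2,0) -> caps B=0 W=0
Move 8: W@(2,3) -> caps B=0 W=0
Move 9: B@(1,1) -> caps B=0 W=0
Move 10: W@(0,0) -> caps B=0 W=0
Move 11: B@(1,0) -> caps B=2 W=0
Move 12: W@(3,1) -> caps B=2 W=0

Answer: 2 0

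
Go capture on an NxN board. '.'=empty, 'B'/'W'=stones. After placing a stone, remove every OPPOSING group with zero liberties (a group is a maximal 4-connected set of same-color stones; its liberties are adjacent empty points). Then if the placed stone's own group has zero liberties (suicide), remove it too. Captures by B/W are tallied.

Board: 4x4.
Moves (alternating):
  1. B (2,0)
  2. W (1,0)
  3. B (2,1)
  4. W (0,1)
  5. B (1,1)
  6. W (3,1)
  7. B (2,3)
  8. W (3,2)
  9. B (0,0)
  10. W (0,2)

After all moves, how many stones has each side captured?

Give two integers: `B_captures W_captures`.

Answer: 1 0

Derivation:
Move 1: B@(2,0) -> caps B=0 W=0
Move 2: W@(1,0) -> caps B=0 W=0
Move 3: B@(2,1) -> caps B=0 W=0
Move 4: W@(0,1) -> caps B=0 W=0
Move 5: B@(1,1) -> caps B=0 W=0
Move 6: W@(3,1) -> caps B=0 W=0
Move 7: B@(2,3) -> caps B=0 W=0
Move 8: W@(3,2) -> caps B=0 W=0
Move 9: B@(0,0) -> caps B=1 W=0
Move 10: W@(0,2) -> caps B=1 W=0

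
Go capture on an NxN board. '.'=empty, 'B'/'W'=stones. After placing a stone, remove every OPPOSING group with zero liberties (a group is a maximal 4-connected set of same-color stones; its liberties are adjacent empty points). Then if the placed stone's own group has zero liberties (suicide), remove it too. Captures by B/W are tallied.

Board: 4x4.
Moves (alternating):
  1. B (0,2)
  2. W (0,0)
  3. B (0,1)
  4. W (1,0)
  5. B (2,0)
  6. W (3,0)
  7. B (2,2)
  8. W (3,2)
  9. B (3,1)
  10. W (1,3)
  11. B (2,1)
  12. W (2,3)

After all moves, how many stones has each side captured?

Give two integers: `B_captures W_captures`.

Answer: 1 0

Derivation:
Move 1: B@(0,2) -> caps B=0 W=0
Move 2: W@(0,0) -> caps B=0 W=0
Move 3: B@(0,1) -> caps B=0 W=0
Move 4: W@(1,0) -> caps B=0 W=0
Move 5: B@(2,0) -> caps B=0 W=0
Move 6: W@(3,0) -> caps B=0 W=0
Move 7: B@(2,2) -> caps B=0 W=0
Move 8: W@(3,2) -> caps B=0 W=0
Move 9: B@(3,1) -> caps B=1 W=0
Move 10: W@(1,3) -> caps B=1 W=0
Move 11: B@(2,1) -> caps B=1 W=0
Move 12: W@(2,3) -> caps B=1 W=0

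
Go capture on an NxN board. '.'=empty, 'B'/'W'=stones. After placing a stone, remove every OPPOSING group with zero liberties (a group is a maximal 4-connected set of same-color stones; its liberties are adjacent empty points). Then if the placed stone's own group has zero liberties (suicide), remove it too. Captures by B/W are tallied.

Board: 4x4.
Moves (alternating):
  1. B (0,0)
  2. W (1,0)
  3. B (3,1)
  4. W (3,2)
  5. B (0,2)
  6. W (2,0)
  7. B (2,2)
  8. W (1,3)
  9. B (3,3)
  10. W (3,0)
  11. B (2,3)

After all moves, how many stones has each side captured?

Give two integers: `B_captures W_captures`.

Move 1: B@(0,0) -> caps B=0 W=0
Move 2: W@(1,0) -> caps B=0 W=0
Move 3: B@(3,1) -> caps B=0 W=0
Move 4: W@(3,2) -> caps B=0 W=0
Move 5: B@(0,2) -> caps B=0 W=0
Move 6: W@(2,0) -> caps B=0 W=0
Move 7: B@(2,2) -> caps B=0 W=0
Move 8: W@(1,3) -> caps B=0 W=0
Move 9: B@(3,3) -> caps B=1 W=0
Move 10: W@(3,0) -> caps B=1 W=0
Move 11: B@(2,3) -> caps B=1 W=0

Answer: 1 0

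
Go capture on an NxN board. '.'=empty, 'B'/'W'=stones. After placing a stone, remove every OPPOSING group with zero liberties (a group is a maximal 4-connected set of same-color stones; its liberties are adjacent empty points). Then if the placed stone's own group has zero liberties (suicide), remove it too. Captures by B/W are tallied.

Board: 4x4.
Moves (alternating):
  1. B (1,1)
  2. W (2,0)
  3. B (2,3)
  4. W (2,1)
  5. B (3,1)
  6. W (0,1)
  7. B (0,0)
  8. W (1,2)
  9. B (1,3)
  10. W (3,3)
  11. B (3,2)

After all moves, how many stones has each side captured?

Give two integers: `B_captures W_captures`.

Answer: 1 0

Derivation:
Move 1: B@(1,1) -> caps B=0 W=0
Move 2: W@(2,0) -> caps B=0 W=0
Move 3: B@(2,3) -> caps B=0 W=0
Move 4: W@(2,1) -> caps B=0 W=0
Move 5: B@(3,1) -> caps B=0 W=0
Move 6: W@(0,1) -> caps B=0 W=0
Move 7: B@(0,0) -> caps B=0 W=0
Move 8: W@(1,2) -> caps B=0 W=0
Move 9: B@(1,3) -> caps B=0 W=0
Move 10: W@(3,3) -> caps B=0 W=0
Move 11: B@(3,2) -> caps B=1 W=0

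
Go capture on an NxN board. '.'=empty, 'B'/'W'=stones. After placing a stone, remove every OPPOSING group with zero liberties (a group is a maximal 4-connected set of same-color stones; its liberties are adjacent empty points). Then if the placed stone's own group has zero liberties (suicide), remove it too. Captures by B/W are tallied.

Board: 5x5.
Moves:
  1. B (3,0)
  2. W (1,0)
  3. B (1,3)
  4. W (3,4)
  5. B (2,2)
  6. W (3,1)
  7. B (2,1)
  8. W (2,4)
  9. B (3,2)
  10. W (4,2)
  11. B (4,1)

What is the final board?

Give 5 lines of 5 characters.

Answer: .....
W..B.
.BB.W
B.B.W
.BW..

Derivation:
Move 1: B@(3,0) -> caps B=0 W=0
Move 2: W@(1,0) -> caps B=0 W=0
Move 3: B@(1,3) -> caps B=0 W=0
Move 4: W@(3,4) -> caps B=0 W=0
Move 5: B@(2,2) -> caps B=0 W=0
Move 6: W@(3,1) -> caps B=0 W=0
Move 7: B@(2,1) -> caps B=0 W=0
Move 8: W@(2,4) -> caps B=0 W=0
Move 9: B@(3,2) -> caps B=0 W=0
Move 10: W@(4,2) -> caps B=0 W=0
Move 11: B@(4,1) -> caps B=1 W=0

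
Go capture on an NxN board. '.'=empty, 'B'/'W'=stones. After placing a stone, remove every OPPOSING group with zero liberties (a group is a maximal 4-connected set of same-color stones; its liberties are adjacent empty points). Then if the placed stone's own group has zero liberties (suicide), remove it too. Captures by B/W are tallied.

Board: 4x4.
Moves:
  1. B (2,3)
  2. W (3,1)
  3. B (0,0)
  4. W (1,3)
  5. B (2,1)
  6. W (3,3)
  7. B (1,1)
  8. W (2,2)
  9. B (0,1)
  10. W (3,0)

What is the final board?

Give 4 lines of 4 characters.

Answer: BB..
.B.W
.BW.
WW.W

Derivation:
Move 1: B@(2,3) -> caps B=0 W=0
Move 2: W@(3,1) -> caps B=0 W=0
Move 3: B@(0,0) -> caps B=0 W=0
Move 4: W@(1,3) -> caps B=0 W=0
Move 5: B@(2,1) -> caps B=0 W=0
Move 6: W@(3,3) -> caps B=0 W=0
Move 7: B@(1,1) -> caps B=0 W=0
Move 8: W@(2,2) -> caps B=0 W=1
Move 9: B@(0,1) -> caps B=0 W=1
Move 10: W@(3,0) -> caps B=0 W=1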